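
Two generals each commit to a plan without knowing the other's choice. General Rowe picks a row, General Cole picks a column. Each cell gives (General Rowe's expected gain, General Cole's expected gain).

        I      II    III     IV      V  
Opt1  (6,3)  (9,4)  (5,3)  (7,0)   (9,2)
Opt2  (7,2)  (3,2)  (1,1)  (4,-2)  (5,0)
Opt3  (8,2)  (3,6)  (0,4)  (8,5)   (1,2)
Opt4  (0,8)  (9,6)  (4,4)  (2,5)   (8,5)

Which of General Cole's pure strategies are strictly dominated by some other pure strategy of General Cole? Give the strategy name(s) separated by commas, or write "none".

Nothing dominates I: II at Opt2 (2=2); III at Opt1 (3=3); IV at Opt1 (3>0); V at Opt1 (3>2).
Nothing dominates II: I at Opt1 (4>3); III at Opt1 (4>3); IV at Opt1 (4>0); V at Opt1 (4>2).
III is strictly dominated by II (Opt1: 4>3, Opt2: 2>1, Opt3: 6>4, Opt4: 6>4).
II strictly dominates IV — Opt1: 4>0, Opt2: 2>-2, Opt3: 6>5, Opt4: 6>5.
V is strictly dominated by II (Opt1: 4>2, Opt2: 2>0, Opt3: 6>2, Opt4: 6>5).

III, IV, V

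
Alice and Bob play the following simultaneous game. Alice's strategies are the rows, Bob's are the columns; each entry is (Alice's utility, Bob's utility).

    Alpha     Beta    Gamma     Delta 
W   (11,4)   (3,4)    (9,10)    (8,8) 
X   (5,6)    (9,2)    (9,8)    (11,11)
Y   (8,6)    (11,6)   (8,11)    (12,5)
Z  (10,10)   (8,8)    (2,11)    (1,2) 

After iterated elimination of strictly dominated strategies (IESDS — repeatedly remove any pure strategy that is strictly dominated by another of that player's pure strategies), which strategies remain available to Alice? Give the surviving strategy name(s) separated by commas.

W, X, Y

Bob's strategy Alpha is strictly dominated by Gamma (W: 10>4, X: 8>6, Y: 11>6, Z: 11>10) and is removed.
Row Z is eliminated: X beats it against every remaining column (Beta: 9>8, Gamma: 9>2, Delta: 11>1).
Column Beta is eliminated: Gamma beats it against every remaining row (W: 10>4, X: 8>2, Y: 11>6).
Among the remaining strategies, none is strictly dominated by another pure strategy of the same player, so the elimination stops.
Surviving strategies — Alice: {W, X, Y}; Bob: {Gamma, Delta}.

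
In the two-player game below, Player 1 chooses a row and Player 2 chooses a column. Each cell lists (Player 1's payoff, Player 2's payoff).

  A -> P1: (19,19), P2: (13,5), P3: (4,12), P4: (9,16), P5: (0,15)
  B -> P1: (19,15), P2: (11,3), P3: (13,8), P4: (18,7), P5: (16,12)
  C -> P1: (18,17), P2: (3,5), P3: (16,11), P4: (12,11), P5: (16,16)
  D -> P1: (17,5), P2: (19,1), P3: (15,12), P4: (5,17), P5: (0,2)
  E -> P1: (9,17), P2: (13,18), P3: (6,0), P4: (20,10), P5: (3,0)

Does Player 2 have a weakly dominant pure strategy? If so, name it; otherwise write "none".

none

P1 fails to dominate P2 at E (17<18).
P2 fails to dominate P1 at A (5<19).
P3 fails to dominate P1 at A (12<19).
P4 fails to dominate P1 at A (16<19).
P5 fails to dominate P1 at A (15<19).
No single strategy dominates all the others.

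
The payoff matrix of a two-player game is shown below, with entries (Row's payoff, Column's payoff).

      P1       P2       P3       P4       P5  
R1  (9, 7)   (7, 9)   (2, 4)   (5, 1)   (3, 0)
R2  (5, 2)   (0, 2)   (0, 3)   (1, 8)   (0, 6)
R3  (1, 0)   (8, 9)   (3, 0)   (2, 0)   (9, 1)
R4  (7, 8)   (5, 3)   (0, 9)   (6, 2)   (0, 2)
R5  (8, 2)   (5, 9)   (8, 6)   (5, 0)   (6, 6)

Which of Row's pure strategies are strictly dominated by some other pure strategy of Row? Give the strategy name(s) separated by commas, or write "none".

R2

Nothing dominates R1: R2 at P1 (9>5); R3 at P1 (9>1); R4 at P1 (9>7); R5 at P1 (9>8).
R2: dominated, since R1 does at least as well everywhere (P1: 9>5, P2: 7>0, P3: 2>0, P4: 5>1, P5: 3>0).
R3: no other strategy beats it everywhere (R1 at P2 (8>7); R2 at P2 (8>0); R4 at P2 (8>5); R5 at P2 (8>5)).
Nothing dominates R4: R1 at P4 (6>5); R2 at P1 (7>5); R3 at P1 (7>1); R5 at P2 (5=5).
Nothing dominates R5: R1 at P3 (8>2); R2 at P1 (8>5); R3 at P1 (8>1); R4 at P1 (8>7).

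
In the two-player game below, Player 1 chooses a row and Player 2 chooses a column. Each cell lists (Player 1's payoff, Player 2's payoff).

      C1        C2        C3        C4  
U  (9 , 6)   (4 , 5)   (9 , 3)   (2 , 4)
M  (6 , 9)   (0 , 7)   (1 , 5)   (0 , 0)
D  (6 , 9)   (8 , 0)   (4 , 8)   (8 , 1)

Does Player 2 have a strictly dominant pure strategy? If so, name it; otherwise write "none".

C1 vs C2: U: 6>5, M: 9>7, D: 9>0.
C1 vs C3: U: 6>3, M: 9>5, D: 9>8.
C1 vs C4: U: 6>4, M: 9>0, D: 9>1.
C1 strictly beats every other strategy against every opponent action, so it is strictly dominant.

C1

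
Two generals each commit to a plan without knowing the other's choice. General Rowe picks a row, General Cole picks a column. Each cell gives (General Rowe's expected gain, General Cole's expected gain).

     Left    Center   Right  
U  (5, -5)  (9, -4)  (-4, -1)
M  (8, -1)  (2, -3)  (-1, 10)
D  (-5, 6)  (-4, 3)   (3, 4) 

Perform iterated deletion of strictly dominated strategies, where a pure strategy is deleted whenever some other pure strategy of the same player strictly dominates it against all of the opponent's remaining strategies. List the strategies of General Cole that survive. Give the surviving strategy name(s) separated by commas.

Left, Right

For General Cole, Right strictly dominates Center on the remaining rows (U: -1>-4, M: 10>-3, D: 4>3); eliminate Center.
For General Rowe, M strictly dominates U on the remaining columns (Left: 8>5, Right: -1>-4); eliminate U.
Among the remaining strategies, none is strictly dominated by another pure strategy of the same player, so the elimination stops.
Surviving strategies — General Rowe: {M, D}; General Cole: {Left, Right}.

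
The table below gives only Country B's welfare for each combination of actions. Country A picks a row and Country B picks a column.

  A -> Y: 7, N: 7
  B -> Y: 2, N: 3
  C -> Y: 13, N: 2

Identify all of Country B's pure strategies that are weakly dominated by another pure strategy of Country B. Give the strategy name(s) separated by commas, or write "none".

Y: no other strategy beats it everywhere (N at C (13>2)).
N is not dominated — it holds its own against Y at B (3>2).

none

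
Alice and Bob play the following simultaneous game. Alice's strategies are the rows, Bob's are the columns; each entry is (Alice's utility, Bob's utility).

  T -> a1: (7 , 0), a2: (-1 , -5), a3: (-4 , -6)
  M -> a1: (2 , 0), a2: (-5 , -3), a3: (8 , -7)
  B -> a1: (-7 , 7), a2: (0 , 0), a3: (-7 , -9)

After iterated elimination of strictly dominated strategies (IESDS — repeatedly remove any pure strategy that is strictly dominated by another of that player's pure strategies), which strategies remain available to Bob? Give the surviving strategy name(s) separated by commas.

a1

Column a2 is eliminated: a1 beats it against every remaining row (T: 0>-5, M: 0>-3, B: 7>0).
For Alice, T strictly dominates B on the remaining columns (a1: 7>-7, a3: -4>-7); eliminate B.
Bob's strategy a3 is strictly dominated by a1 (T: 0>-6, M: 0>-7) and is removed.
Alice's strategy M is strictly dominated by T (a1: 7>2) and is removed.
Among the remaining strategies, none is strictly dominated by another pure strategy of the same player, so the elimination stops.
Surviving strategies — Alice: {T}; Bob: {a1}.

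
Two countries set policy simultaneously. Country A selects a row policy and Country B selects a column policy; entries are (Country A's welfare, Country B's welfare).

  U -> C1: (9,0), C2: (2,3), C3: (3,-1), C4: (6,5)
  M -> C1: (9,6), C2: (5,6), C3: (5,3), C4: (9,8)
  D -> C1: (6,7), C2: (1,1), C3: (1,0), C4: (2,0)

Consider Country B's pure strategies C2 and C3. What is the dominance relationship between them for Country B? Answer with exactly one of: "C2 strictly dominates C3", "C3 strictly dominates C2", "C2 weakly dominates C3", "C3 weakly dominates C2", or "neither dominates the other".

C2 strictly dominates C3

C2's payoffs vs C3's, by Country A's action — U: 3>-1, M: 6>3, D: 1>0.
C2 gives a strictly higher payoff against each choice by Country A, so C2 strictly dominates C3.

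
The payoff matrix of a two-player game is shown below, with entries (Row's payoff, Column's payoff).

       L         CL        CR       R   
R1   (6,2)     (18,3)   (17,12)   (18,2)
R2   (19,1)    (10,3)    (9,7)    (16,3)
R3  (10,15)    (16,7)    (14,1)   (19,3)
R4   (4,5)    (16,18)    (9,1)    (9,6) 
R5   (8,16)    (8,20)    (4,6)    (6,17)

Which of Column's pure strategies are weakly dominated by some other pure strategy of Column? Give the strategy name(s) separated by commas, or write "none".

Nothing dominates L: CL at R3 (15>7); CR at R3 (15>1); R at R3 (15>3).
CL is not dominated — it holds its own against L at R1 (3>2); CR at R3 (7>1); R at R1 (3>2).
CR: no other strategy beats it everywhere (L at R1 (12>2); CL at R1 (12>3); R at R1 (12>2)).
R: dominated, since CL does at least as well everywhere (R1: 3>2, R2: 3=3, R3: 7>3, R4: 18>6, R5: 20>17).

R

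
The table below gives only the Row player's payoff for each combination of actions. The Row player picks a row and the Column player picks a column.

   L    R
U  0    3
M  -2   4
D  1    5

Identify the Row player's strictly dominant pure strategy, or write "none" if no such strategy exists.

D vs U: L: 1>0, R: 5>3.
D vs M: L: 1>-2, R: 5>4.
D strictly beats every other strategy against every opponent action, so it is strictly dominant.

D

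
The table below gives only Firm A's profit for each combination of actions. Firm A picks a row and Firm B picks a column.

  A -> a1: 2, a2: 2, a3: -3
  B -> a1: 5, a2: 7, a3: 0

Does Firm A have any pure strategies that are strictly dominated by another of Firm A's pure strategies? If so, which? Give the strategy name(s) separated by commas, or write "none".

A

A: dominated, since B does at least as well everywhere (a1: 5>2, a2: 7>2, a3: 0>-3).
B: no other strategy beats it everywhere (A at a1 (5>2)).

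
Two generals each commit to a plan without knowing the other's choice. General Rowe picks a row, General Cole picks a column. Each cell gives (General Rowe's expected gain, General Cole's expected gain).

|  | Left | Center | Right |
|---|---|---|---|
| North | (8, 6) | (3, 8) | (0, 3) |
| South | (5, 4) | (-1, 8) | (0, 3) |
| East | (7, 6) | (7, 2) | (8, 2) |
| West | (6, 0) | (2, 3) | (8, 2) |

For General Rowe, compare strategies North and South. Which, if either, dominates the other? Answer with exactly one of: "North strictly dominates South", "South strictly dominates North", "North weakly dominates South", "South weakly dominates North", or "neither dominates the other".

North's payoffs vs South's, by General Cole's action — Left: 8>5, Center: 3>-1, Right: 0=0.
North is at least as good everywhere and strictly better somewhere (tied only at Right), so North weakly but not strictly dominates South.

North weakly dominates South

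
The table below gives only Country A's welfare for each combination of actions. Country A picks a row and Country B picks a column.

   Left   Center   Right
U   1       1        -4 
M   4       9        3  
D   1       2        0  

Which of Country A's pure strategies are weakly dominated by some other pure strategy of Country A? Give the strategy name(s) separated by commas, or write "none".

M weakly dominates U — Left: 4>1, Center: 9>1, Right: 3>-4.
Nothing dominates M: U at Left (4>1); D at Left (4>1).
M weakly dominates D — Left: 4>1, Center: 9>2, Right: 3>0.

U, D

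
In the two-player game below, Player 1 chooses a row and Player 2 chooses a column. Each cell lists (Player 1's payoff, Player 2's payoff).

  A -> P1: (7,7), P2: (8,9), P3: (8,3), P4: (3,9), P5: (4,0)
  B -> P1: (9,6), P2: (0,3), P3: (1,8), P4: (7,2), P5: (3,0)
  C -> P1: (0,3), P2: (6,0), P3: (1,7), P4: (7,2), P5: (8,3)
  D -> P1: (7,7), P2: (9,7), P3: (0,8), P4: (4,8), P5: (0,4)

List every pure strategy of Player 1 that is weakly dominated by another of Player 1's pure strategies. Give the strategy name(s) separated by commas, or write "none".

none

A: no other strategy beats it everywhere (B at P2 (8>0); C at P1 (7>0); D at P3 (8>0)).
B: no other strategy beats it everywhere (A at P1 (9>7); C at P1 (9>0); D at P1 (9>7)).
C: no other strategy beats it everywhere (A at P4 (7>3); B at P2 (6>0); D at P3 (1>0)).
Nothing dominates D: A at P2 (9>8); B at P2 (9>0); C at P1 (7>0).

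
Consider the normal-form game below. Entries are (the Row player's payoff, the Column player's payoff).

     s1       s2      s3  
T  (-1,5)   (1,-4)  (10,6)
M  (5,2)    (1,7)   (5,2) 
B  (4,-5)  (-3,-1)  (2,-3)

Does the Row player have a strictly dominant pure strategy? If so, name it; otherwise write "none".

none

T fails to dominate M at s1 (-1<5).
M fails to dominate T at s2 (1=1).
B fails to dominate T at s2 (-3<1).
No single strategy dominates all the others.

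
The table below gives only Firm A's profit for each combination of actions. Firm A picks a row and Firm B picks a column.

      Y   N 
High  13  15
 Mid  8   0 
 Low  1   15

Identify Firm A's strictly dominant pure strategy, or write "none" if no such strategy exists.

High fails to dominate Low at N (15=15).
Mid fails to dominate High at Y (8<13).
Low fails to dominate High at Y (1<13).
No single strategy dominates all the others.

none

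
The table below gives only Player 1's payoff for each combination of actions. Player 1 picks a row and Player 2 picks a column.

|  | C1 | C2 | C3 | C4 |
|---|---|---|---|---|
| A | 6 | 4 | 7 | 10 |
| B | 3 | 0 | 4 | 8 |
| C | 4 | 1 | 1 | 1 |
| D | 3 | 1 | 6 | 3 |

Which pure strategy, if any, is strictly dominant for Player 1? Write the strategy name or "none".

A

A vs B: C1: 6>3, C2: 4>0, C3: 7>4, C4: 10>8.
A vs C: C1: 6>4, C2: 4>1, C3: 7>1, C4: 10>1.
A vs D: C1: 6>3, C2: 4>1, C3: 7>6, C4: 10>3.
A strictly beats every other strategy against every opponent action, so it is strictly dominant.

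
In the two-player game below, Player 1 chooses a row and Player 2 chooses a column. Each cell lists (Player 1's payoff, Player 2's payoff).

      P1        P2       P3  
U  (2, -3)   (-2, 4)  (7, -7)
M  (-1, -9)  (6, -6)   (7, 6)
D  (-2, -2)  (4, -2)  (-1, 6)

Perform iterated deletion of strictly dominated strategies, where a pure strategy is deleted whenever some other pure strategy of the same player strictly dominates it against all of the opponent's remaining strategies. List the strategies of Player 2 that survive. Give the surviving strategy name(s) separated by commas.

P2, P3

For Player 1, M strictly dominates D on the remaining columns (P1: -1>-2, P2: 6>4, P3: 7>-1); eliminate D.
Player 2's strategy P1 is strictly dominated by P2 (U: 4>-3, M: -6>-9) and is removed.
Among the remaining strategies, none is strictly dominated by another pure strategy of the same player, so the elimination stops.
Surviving strategies — Player 1: {U, M}; Player 2: {P2, P3}.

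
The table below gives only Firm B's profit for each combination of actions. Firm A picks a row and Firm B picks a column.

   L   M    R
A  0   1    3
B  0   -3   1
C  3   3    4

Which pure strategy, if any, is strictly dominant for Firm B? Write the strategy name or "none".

R vs L: A: 3>0, B: 1>0, C: 4>3.
R vs M: A: 3>1, B: 1>-3, C: 4>3.
R strictly beats every other strategy against every opponent action, so it is strictly dominant.

R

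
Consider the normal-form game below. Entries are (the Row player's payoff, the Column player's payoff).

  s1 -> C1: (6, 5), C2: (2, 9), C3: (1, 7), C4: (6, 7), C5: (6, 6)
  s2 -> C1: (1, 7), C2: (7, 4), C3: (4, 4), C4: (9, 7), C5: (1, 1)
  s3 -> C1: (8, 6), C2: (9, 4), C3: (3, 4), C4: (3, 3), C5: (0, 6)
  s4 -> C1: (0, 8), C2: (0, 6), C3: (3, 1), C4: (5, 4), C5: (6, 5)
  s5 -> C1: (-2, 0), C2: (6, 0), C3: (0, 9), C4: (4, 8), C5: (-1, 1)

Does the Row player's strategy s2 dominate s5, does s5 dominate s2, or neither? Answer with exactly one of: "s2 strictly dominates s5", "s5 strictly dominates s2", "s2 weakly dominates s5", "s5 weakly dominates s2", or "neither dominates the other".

s2 strictly dominates s5

s2's payoffs vs s5's, by the Column player's action — C1: 1>-2, C2: 7>6, C3: 4>0, C4: 9>4, C5: 1>-1.
Every comparison favours s2, so s2 strictly dominates s5.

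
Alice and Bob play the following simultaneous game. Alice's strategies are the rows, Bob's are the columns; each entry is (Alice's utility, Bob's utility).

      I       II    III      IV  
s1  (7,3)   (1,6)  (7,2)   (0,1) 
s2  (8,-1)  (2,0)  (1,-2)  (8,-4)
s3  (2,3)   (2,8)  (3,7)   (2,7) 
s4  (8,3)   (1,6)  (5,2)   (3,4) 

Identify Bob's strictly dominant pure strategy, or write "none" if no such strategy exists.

II

II vs I: s1: 6>3, s2: 0>-1, s3: 8>3, s4: 6>3.
II vs III: s1: 6>2, s2: 0>-2, s3: 8>7, s4: 6>2.
II vs IV: s1: 6>1, s2: 0>-4, s3: 8>7, s4: 6>4.
II strictly beats every other strategy against every opponent action, so it is strictly dominant.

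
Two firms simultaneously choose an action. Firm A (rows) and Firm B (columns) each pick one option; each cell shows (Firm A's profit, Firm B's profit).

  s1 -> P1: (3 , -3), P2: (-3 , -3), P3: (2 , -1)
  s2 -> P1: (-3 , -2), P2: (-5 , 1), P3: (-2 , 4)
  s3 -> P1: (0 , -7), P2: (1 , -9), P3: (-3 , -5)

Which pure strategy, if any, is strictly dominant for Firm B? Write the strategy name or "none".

P3 vs P1: s1: -1>-3, s2: 4>-2, s3: -5>-7.
P3 vs P2: s1: -1>-3, s2: 4>1, s3: -5>-9.
P3 strictly beats every other strategy against every opponent action, so it is strictly dominant.

P3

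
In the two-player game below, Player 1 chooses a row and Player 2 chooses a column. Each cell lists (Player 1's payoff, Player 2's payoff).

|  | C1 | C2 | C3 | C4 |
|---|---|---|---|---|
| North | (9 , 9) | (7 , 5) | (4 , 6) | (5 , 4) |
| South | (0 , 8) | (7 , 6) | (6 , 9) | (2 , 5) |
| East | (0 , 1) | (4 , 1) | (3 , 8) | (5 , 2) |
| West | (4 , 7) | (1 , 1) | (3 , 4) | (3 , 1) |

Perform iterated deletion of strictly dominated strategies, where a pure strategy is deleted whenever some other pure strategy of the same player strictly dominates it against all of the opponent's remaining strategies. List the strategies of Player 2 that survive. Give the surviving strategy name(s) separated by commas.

Row West is eliminated: North beats it against every remaining column (C1: 9>4, C2: 7>1, C3: 4>3, C4: 5>3).
Player 2's strategy C2 is strictly dominated by C3 (North: 6>5, South: 9>6, East: 8>1) and is removed.
For Player 2, C3 strictly dominates C4 on the remaining rows (North: 6>4, South: 9>5, East: 8>2); eliminate C4.
Player 1's strategy East is strictly dominated by North (C1: 9>0, C3: 4>3) and is removed.
Among the remaining strategies, none is strictly dominated by another pure strategy of the same player, so the elimination stops.
Surviving strategies — Player 1: {North, South}; Player 2: {C1, C3}.

C1, C3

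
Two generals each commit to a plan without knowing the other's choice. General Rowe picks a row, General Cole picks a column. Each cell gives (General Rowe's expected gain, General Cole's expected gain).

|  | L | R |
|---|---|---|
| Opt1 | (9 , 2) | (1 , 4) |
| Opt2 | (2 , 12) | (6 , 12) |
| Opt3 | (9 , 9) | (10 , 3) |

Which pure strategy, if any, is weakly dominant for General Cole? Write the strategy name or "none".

L fails to dominate R at Opt1 (2<4).
R fails to dominate L at Opt3 (3<9).
No single strategy dominates all the others.

none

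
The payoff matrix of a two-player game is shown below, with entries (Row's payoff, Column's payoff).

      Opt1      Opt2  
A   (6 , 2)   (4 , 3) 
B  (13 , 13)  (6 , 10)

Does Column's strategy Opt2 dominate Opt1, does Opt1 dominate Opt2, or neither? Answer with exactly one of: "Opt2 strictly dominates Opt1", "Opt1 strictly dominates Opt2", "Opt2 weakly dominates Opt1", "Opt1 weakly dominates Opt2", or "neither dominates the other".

neither dominates the other

Opt2's payoffs vs Opt1's, by Row's action — A: 3>2, B: 10<13.
Opt2 does better at A but worse at B; neither strategy dominates the other.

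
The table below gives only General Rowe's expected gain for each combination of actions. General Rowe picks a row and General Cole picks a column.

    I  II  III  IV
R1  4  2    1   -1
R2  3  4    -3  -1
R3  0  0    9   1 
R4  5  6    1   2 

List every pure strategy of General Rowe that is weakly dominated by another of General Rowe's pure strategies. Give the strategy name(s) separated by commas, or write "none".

R4 weakly dominates R1 — I: 5>4, II: 6>2, III: 1=1, IV: 2>-1.
R2 is weakly dominated by R4 (I: 5>3, II: 6>4, III: 1>-3, IV: 2>-1).
R3: no other strategy beats it everywhere (R1 at III (9>1); R2 at III (9>-3); R4 at III (9>1)).
Nothing dominates R4: R1 at I (5>4); R2 at I (5>3); R3 at I (5>0).

R1, R2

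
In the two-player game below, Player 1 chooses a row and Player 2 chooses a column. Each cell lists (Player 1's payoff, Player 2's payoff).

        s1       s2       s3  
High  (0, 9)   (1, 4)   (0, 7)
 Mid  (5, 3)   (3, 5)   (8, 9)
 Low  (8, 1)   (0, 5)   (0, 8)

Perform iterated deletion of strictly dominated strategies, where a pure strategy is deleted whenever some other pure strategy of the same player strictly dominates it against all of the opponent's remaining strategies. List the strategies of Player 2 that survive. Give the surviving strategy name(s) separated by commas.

s3

Row High is eliminated: Mid beats it against every remaining column (s1: 5>0, s2: 3>1, s3: 8>0).
Column s1 is eliminated: s2 beats it against every remaining row (Mid: 5>3, Low: 5>1).
For Player 1, Mid strictly dominates Low on the remaining columns (s2: 3>0, s3: 8>0); eliminate Low.
Column s2 is eliminated: s3 beats it against every remaining row (Mid: 9>5).
Among the remaining strategies, none is strictly dominated by another pure strategy of the same player, so the elimination stops.
Surviving strategies — Player 1: {Mid}; Player 2: {s3}.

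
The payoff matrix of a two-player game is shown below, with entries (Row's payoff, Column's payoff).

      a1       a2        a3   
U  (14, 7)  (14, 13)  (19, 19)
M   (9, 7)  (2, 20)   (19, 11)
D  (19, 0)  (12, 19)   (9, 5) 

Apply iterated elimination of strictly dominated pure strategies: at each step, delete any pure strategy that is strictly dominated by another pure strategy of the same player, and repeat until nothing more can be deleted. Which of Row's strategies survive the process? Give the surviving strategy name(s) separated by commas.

U, M

For Column, a2 strictly dominates a1 on the remaining rows (U: 13>7, M: 20>7, D: 19>0); eliminate a1.
Row's strategy D is strictly dominated by U (a2: 14>12, a3: 19>9) and is removed.
Among the remaining strategies, none is strictly dominated by another pure strategy of the same player, so the elimination stops.
Surviving strategies — Row: {U, M}; Column: {a2, a3}.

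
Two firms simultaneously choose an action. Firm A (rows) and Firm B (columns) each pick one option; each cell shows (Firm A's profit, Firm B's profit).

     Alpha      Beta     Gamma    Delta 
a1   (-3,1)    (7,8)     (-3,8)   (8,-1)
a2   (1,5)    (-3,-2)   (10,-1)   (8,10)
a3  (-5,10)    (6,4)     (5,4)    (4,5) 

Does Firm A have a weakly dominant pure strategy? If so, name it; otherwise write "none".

a1 fails to dominate a2 at Alpha (-3<1).
a2 fails to dominate a1 at Beta (-3<7).
a3 fails to dominate a1 at Alpha (-5<-3).
No single strategy dominates all the others.

none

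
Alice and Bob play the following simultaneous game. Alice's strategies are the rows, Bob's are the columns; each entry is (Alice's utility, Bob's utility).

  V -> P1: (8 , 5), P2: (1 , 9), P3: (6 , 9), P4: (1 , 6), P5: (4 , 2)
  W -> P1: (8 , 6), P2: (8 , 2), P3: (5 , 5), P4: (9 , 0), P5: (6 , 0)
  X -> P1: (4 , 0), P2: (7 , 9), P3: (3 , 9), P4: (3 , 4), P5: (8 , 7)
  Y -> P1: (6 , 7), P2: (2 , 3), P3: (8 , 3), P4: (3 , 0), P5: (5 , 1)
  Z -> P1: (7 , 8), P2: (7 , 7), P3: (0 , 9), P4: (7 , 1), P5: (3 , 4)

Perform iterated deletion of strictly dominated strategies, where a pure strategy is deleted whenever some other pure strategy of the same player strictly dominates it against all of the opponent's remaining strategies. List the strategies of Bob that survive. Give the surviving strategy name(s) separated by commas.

Row Z is eliminated: W beats it against every remaining column (P1: 8>7, P2: 8>7, P3: 5>0, P4: 9>7, P5: 6>3).
For Bob, P2 strictly dominates P4 on the remaining rows (V: 9>6, W: 2>0, X: 9>4, Y: 3>0); eliminate P4.
Bob's strategy P5 is strictly dominated by P2 (V: 9>2, W: 2>0, X: 9>7, Y: 3>1) and is removed.
Row X is eliminated: W beats it against every remaining column (P1: 8>4, P2: 8>7, P3: 5>3).
Among the remaining strategies, none is strictly dominated by another pure strategy of the same player, so the elimination stops.
Surviving strategies — Alice: {V, W, Y}; Bob: {P1, P2, P3}.

P1, P2, P3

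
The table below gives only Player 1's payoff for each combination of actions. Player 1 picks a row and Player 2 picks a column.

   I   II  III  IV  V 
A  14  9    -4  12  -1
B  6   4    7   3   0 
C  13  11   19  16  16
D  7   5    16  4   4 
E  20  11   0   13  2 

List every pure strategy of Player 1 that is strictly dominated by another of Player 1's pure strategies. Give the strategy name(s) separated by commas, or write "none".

A is strictly dominated by E (I: 20>14, II: 11>9, III: 0>-4, IV: 13>12, V: 2>-1).
C strictly dominates B — I: 13>6, II: 11>4, III: 19>7, IV: 16>3, V: 16>0.
Nothing dominates C: A at II (11>9); B at I (13>6); D at I (13>7); E at II (11=11).
C strictly dominates D — I: 13>7, II: 11>5, III: 19>16, IV: 16>4, V: 16>4.
E: no other strategy beats it everywhere (A at I (20>14); B at I (20>6); C at I (20>13); D at I (20>7)).

A, B, D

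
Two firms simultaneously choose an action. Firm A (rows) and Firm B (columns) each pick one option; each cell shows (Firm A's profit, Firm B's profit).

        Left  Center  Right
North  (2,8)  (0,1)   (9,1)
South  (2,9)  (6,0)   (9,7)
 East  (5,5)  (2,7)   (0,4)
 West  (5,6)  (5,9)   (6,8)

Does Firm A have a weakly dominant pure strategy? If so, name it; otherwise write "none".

none

North fails to dominate South at Center (0<6).
South fails to dominate East at Left (2<5).
East fails to dominate North at Right (0<9).
West fails to dominate North at Right (6<9).
No single strategy dominates all the others.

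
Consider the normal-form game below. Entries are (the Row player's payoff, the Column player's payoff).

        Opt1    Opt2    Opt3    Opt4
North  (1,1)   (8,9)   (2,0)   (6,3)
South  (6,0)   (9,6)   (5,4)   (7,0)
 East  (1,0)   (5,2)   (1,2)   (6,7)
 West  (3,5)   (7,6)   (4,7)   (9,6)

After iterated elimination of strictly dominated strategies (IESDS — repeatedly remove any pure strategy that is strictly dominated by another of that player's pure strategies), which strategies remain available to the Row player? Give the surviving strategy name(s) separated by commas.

The Row player's strategy North is strictly dominated by South (Opt1: 6>1, Opt2: 9>8, Opt3: 5>2, Opt4: 7>6) and is removed.
The Row player's strategy East is strictly dominated by South (Opt1: 6>1, Opt2: 9>5, Opt3: 5>1, Opt4: 7>6) and is removed.
For the Column player, Opt2 strictly dominates Opt1 on the remaining rows (South: 6>0, West: 6>5); eliminate Opt1.
Column Opt4 is eliminated: Opt3 beats it against every remaining row (South: 4>0, West: 7>6).
For the Row player, South strictly dominates West on the remaining columns (Opt2: 9>7, Opt3: 5>4); eliminate West.
The Column player's strategy Opt3 is strictly dominated by Opt2 (South: 6>4) and is removed.
Among the remaining strategies, none is strictly dominated by another pure strategy of the same player, so the elimination stops.
Surviving strategies — the Row player: {South}; the Column player: {Opt2}.

South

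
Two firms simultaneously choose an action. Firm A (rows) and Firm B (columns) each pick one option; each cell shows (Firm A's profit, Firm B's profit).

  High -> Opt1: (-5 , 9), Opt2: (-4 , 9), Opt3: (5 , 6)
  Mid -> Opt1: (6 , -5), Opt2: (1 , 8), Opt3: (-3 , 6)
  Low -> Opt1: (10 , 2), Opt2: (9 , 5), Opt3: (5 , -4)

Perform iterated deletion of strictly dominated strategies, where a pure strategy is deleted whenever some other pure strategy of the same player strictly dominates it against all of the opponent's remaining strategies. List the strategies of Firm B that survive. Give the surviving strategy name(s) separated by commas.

Row Mid is eliminated: Low beats it against every remaining column (Opt1: 10>6, Opt2: 9>1, Opt3: 5>-3).
For Firm B, Opt1 strictly dominates Opt3 on the remaining rows (High: 9>6, Low: 2>-4); eliminate Opt3.
For Firm A, Low strictly dominates High on the remaining columns (Opt1: 10>-5, Opt2: 9>-4); eliminate High.
Column Opt1 is eliminated: Opt2 beats it against every remaining row (Low: 5>2).
Among the remaining strategies, none is strictly dominated by another pure strategy of the same player, so the elimination stops.
Surviving strategies — Firm A: {Low}; Firm B: {Opt2}.

Opt2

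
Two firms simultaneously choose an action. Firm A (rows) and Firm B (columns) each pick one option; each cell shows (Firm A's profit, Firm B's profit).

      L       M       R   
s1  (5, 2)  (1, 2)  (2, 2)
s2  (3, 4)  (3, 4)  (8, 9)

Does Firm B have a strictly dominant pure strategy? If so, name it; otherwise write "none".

none

L fails to dominate M at s1 (2=2).
M fails to dominate L at s1 (2=2).
R fails to dominate L at s1 (2=2).
No single strategy dominates all the others.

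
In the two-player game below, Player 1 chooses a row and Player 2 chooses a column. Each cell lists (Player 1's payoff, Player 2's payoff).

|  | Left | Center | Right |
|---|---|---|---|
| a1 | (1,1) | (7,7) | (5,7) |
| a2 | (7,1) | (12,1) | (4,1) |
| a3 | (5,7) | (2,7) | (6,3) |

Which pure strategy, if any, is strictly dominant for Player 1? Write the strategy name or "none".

a1 fails to dominate a2 at Left (1<7).
a2 fails to dominate a1 at Right (4<5).
a3 fails to dominate a1 at Center (2<7).
No single strategy dominates all the others.

none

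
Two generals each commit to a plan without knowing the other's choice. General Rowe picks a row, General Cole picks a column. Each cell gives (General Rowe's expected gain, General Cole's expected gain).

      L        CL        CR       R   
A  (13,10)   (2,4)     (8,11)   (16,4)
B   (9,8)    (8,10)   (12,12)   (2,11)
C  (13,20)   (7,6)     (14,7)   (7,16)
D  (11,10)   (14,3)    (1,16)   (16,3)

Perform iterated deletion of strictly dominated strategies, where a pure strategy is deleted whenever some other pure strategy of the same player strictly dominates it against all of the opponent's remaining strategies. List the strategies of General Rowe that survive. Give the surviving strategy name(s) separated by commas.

A, C

Column CL is eliminated: CR beats it against every remaining row (A: 11>4, B: 12>10, C: 7>6, D: 16>3).
For General Rowe, C strictly dominates B on the remaining columns (L: 13>9, CR: 14>12, R: 7>2); eliminate B.
For General Cole, L strictly dominates R on the remaining rows (A: 10>4, C: 20>16, D: 10>3); eliminate R.
General Rowe's strategy D is strictly dominated by A (L: 13>11, CR: 8>1) and is removed.
Among the remaining strategies, none is strictly dominated by another pure strategy of the same player, so the elimination stops.
Surviving strategies — General Rowe: {A, C}; General Cole: {L, CR}.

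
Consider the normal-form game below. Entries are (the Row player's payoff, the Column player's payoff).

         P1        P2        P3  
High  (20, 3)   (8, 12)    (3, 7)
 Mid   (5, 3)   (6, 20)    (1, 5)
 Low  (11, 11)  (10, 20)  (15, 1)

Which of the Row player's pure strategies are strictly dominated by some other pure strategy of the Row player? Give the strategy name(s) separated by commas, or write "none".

Mid

High is not dominated — it holds its own against Mid at P1 (20>5); Low at P1 (20>11).
High strictly dominates Mid — P1: 20>5, P2: 8>6, P3: 3>1.
Low: no other strategy beats it everywhere (High at P2 (10>8); Mid at P1 (11>5)).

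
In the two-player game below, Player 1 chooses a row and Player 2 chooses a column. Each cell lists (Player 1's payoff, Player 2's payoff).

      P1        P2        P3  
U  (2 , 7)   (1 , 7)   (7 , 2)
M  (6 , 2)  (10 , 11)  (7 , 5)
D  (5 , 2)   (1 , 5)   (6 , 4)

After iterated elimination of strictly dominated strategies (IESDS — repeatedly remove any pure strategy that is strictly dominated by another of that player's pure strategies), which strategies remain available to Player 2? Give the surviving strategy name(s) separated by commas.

Player 1's strategy D is strictly dominated by M (P1: 6>5, P2: 10>1, P3: 7>6) and is removed.
Player 2's strategy P3 is strictly dominated by P2 (U: 7>2, M: 11>5) and is removed.
For Player 1, M strictly dominates U on the remaining columns (P1: 6>2, P2: 10>1); eliminate U.
For Player 2, P2 strictly dominates P1 on the remaining rows (M: 11>2); eliminate P1.
Among the remaining strategies, none is strictly dominated by another pure strategy of the same player, so the elimination stops.
Surviving strategies — Player 1: {M}; Player 2: {P2}.

P2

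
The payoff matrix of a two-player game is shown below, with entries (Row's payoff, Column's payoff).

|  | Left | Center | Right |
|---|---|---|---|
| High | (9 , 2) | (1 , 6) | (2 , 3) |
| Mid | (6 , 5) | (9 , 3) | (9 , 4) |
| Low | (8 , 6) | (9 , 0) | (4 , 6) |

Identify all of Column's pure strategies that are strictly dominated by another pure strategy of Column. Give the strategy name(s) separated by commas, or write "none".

none

Nothing dominates Left: Center at Mid (5>3); Right at Mid (5>4).
Center is not dominated — it holds its own against Left at High (6>2); Right at High (6>3).
Nothing dominates Right: Left at High (3>2); Center at Mid (4>3).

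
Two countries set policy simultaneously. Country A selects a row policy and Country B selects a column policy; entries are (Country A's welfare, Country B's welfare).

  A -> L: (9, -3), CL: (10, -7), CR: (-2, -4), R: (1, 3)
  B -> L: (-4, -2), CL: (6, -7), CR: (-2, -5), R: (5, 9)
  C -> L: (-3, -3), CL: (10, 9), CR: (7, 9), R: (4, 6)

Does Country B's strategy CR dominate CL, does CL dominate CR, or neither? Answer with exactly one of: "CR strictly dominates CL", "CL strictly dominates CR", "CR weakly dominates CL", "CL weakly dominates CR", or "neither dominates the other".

CR weakly dominates CL

Compare CR to CL across each choice by Country A: A: -4>-7, B: -5>-7, C: 9=9.
CR is at least as good everywhere and strictly better somewhere (tied only at C), so CR weakly but not strictly dominates CL.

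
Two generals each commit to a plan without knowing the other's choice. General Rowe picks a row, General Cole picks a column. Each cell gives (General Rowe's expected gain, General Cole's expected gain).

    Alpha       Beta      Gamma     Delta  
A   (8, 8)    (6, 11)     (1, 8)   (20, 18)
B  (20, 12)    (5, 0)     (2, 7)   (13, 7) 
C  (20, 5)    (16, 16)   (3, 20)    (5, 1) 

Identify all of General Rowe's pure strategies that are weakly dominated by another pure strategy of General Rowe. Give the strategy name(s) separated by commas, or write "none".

A: no other strategy beats it everywhere (B at Beta (6>5); C at Delta (20>5)).
B: no other strategy beats it everywhere (A at Alpha (20>8); C at Delta (13>5)).
C: no other strategy beats it everywhere (A at Alpha (20>8); B at Beta (16>5)).

none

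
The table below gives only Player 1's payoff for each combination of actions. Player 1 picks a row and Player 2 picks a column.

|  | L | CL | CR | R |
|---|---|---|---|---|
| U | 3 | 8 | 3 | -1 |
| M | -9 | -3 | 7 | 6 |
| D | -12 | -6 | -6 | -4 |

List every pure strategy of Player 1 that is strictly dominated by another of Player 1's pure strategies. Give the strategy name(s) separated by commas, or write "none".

D

Nothing dominates U: M at L (3>-9); D at L (3>-12).
Nothing dominates M: U at CR (7>3); D at L (-9>-12).
D: dominated, since U does at least as well everywhere (L: 3>-12, CL: 8>-6, CR: 3>-6, R: -1>-4).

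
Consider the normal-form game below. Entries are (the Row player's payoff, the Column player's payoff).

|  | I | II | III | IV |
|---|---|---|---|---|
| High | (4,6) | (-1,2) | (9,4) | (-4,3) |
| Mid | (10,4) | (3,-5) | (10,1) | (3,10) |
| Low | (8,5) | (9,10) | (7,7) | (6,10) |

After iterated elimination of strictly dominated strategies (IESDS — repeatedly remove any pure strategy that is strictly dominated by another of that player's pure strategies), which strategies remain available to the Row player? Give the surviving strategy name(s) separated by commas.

Row High is eliminated: Mid beats it against every remaining column (I: 10>4, II: 3>-1, III: 10>9, IV: 3>-4).
The Column player's strategy I is strictly dominated by IV (Mid: 10>4, Low: 10>5) and is removed.
The Column player's strategy III is strictly dominated by IV (Mid: 10>1, Low: 10>7) and is removed.
The Row player's strategy Mid is strictly dominated by Low (II: 9>3, IV: 6>3) and is removed.
Among the remaining strategies, none is strictly dominated by another pure strategy of the same player, so the elimination stops.
Surviving strategies — the Row player: {Low}; the Column player: {II, IV}.

Low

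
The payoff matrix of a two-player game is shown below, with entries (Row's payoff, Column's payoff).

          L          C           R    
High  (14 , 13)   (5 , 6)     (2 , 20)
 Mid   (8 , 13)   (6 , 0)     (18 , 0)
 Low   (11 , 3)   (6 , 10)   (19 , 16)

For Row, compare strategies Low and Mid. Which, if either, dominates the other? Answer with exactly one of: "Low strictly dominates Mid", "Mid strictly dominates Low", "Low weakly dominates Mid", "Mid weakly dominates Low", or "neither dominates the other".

Low weakly dominates Mid

Compare Low to Mid across each opponent action: L: 11>8, C: 6=6, R: 19>18.
Low is at least as good everywhere and strictly better somewhere (tied only at C), so Low weakly but not strictly dominates Mid.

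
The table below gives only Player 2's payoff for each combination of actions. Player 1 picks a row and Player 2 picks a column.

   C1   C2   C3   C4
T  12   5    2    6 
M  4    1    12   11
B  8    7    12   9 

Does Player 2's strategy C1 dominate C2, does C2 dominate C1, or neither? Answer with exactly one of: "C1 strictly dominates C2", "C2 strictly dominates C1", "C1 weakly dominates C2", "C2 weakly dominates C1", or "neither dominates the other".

C1 strictly dominates C2

Compare C1 to C2 across every action of Player 1: T: 12>5, M: 4>1, B: 8>7.
Every comparison favours C1, so C1 strictly dominates C2.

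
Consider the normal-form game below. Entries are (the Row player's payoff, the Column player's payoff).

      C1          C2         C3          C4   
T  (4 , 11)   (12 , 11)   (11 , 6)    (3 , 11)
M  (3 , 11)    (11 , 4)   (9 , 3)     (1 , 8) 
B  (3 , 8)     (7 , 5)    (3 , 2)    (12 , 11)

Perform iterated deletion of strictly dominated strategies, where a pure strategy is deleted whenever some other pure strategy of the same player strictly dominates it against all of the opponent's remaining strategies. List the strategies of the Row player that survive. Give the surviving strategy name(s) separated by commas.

T, B

The Row player's strategy M is strictly dominated by T (C1: 4>3, C2: 12>11, C3: 11>9, C4: 3>1) and is removed.
Column C3 is eliminated: C1 beats it against every remaining row (T: 11>6, B: 8>2).
Among the remaining strategies, none is strictly dominated by another pure strategy of the same player, so the elimination stops.
Surviving strategies — the Row player: {T, B}; the Column player: {C1, C2, C4}.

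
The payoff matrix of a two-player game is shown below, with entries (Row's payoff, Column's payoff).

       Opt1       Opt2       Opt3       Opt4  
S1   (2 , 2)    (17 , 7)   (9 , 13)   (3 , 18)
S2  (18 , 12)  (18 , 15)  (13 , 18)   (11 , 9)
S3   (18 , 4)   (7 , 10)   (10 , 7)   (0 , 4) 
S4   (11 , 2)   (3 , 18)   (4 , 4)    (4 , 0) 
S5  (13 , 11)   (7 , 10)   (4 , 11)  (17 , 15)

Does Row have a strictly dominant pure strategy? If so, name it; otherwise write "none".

none

S1 fails to dominate S2 at Opt1 (2<18).
S2 fails to dominate S3 at Opt1 (18=18).
S3 fails to dominate S1 at Opt2 (7<17).
S4 fails to dominate S1 at Opt2 (3<17).
S5 fails to dominate S1 at Opt2 (7<17).
No single strategy dominates all the others.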